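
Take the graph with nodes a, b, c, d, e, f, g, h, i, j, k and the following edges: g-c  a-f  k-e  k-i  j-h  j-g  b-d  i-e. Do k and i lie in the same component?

Yes

From k we can reach e, i, k, which includes i.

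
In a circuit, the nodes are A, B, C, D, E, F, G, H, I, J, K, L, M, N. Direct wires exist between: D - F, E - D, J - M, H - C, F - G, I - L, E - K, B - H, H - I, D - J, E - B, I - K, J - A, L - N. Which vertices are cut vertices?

D, E, F, H, I, J, L

Removing D increases the component count from 1 to 3, so D is a cut vertex.
Removing E increases the component count from 1 to 2, so E is a cut vertex.
Removing F increases the component count from 1 to 2, so F is a cut vertex.
Likewise H, I, J, L are cut vertices.
By contrast removing G leaves 1 component; it is not a cut vertex. No other vertex is a cut vertex either.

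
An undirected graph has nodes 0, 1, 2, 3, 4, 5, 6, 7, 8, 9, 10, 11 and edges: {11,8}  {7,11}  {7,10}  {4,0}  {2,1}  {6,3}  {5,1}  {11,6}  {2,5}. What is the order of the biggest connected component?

9 is isolated — a component by itself.
Starting from 0 we can reach 0, 4. That is one component of size 2.
Starting from 1 we can reach 1, 2, 5. That is one component of size 3.
Starting from 3 we can reach 3, 6, 7, 8, 10, 11. That is one component of size 6.
The largest has 6 vertices.

6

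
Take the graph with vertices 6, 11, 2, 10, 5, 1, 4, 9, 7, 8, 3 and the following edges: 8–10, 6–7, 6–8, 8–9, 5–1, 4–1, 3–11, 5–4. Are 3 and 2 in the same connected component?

No

The component containing 3 is {3, 11}, and 2 is not in it.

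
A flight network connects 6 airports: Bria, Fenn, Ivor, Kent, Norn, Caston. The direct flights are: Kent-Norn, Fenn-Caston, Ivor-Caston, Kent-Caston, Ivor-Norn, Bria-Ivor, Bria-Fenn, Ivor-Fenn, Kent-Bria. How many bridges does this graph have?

The edges on the cycle Kent-Bria-Ivor-Norn-Kent are not bridges since each lies on that cycle.
Every edge lies on some cycle, so there are no bridges.

0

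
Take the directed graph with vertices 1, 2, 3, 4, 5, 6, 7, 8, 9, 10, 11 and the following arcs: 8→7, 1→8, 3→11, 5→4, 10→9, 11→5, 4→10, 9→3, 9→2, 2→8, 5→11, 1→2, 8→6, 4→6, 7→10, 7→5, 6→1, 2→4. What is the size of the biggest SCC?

11

{1, 2, 3, 4, 5, 6, 7, 8, 9, 10, 11} are all mutually reachable — one SCC of size 11.
The largest has 11 vertices.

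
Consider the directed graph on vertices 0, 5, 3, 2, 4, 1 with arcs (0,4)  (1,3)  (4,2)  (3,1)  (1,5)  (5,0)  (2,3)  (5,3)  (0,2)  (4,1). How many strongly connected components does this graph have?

1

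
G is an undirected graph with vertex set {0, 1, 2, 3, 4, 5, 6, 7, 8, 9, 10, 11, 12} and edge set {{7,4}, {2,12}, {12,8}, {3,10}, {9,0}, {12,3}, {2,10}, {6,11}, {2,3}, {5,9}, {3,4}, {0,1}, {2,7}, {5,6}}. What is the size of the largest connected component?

Starting from 0 we can reach 0, 1, 5, 6, 9, 11. That is one component of size 6.
Starting from 2 we can reach 2, 3, 4, 7, 8, 10, 12. That is one component of size 7.
The largest has 7 vertices.

7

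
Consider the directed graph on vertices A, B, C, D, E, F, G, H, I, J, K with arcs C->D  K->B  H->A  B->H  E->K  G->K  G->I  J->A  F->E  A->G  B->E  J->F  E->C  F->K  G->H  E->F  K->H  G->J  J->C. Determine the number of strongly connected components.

{A, B, E, F, G, H, J, K} are all mutually reachable — one SCC of size 8.
{I} is an SCC by itself.
{D} is an SCC by itself.
{C} is an SCC by itself.
That gives 4 strongly connected components.

4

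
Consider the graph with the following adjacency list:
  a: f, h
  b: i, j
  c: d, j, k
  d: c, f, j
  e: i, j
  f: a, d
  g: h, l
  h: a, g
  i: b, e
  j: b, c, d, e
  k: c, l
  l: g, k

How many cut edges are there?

The edges on the cycle j-d-f-a-h-g-l-k-c-j are not bridges since each lies on that cycle.
Every edge lies on some cycle, so there are no bridges.

0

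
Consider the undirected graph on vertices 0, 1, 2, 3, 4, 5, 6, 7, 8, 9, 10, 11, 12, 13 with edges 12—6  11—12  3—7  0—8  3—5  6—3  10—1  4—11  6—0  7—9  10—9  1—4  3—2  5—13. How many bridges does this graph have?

The edges on the cycle 10-1-4-11-12-6-3-7-9-10 are not bridges since each lies on that cycle.
But removing 5—13 disconnects 5 from 13; removing 0—8 disconnects 0 from 8; removing 2—3 disconnects 2 from 3; removing 5—3 disconnects 5 from 3 — these are bridges.
In total 5 edges are bridges.

5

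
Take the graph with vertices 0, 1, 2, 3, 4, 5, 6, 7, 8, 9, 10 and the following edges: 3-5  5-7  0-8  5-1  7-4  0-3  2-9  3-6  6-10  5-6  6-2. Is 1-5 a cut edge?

Removing 1-5 leaves no path between 1 and 5: the component count goes from 1 to 2. So it is a bridge.

Yes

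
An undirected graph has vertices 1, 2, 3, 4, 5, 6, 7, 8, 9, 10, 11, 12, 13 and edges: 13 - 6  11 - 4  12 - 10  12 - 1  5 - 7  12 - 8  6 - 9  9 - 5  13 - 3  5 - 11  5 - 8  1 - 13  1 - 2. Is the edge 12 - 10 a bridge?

Removing 12 - 10 leaves no path between 12 and 10: the component count goes from 1 to 2. So it is a bridge.

Yes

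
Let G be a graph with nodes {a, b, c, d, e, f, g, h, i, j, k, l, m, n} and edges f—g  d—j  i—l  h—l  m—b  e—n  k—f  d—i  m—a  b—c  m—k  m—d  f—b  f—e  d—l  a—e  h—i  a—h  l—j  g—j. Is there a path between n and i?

Yes

From n we can reach a, b, c, d, e, f, g, h, i, j, k, l, m, n, which includes i.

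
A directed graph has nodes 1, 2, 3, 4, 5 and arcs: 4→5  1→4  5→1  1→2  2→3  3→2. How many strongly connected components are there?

2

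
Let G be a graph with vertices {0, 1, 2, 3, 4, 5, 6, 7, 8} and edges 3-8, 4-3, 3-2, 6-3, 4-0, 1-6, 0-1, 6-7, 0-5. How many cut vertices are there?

3

Removing 0 increases the component count from 1 to 2, so 0 is a cut vertex.
Removing 3 increases the component count from 1 to 3, so 3 is a cut vertex.
Removing 6 increases the component count from 1 to 2, so 6 is a cut vertex.
By contrast removing 4 leaves 1 component; it is not a cut vertex. No other vertex is a cut vertex either.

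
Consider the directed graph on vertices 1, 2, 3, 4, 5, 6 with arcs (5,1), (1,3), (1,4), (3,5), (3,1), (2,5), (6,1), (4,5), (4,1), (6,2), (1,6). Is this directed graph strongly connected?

Yes

From 2 we can reach every vertex (1, 2, 3, 4, 5, 6), and every vertex can reach 2 (1, 2, 3, 4, 5, 6). So the whole graph is one strongly connected component.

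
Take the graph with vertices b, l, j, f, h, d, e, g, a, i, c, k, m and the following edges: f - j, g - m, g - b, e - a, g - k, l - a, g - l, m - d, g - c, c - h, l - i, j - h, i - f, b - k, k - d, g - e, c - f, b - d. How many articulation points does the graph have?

Removing g increases the component count from 1 to 2, so g is a cut vertex.
By contrast removing c leaves 1 component; it is not a cut vertex. No other vertex is a cut vertex either.

1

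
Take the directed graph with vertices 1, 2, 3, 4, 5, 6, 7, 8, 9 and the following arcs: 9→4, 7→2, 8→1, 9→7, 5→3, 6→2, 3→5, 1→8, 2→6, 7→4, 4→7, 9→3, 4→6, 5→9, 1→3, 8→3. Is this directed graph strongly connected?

There is no directed path from 6 to 4, so the graph is not strongly connected.

No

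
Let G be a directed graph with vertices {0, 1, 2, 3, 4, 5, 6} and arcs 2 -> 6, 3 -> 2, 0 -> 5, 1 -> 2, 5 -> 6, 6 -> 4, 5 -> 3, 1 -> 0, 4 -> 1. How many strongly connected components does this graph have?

1

{0, 1, 2, 3, 4, 5, 6} are all mutually reachable — one SCC of size 7.
That gives 1 strongly connected component.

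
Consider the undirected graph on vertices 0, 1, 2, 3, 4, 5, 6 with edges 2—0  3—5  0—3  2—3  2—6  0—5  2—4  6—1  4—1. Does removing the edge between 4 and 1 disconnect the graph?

No

After removing 4—1, the path 4-2-6-1 still connects them, so the edge is not a bridge.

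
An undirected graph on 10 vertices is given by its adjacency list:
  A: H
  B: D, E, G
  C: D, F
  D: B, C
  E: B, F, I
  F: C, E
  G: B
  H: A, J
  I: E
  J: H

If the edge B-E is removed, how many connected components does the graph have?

B and E are still connected via B-D-C-F-E, so the component count stays at 2.

2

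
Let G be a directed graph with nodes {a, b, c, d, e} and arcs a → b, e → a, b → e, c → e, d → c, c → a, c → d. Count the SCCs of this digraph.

{a, b, e} are all mutually reachable — one SCC of size 3.
{c, d} are all mutually reachable — one SCC of size 2.
That gives 2 strongly connected components.

2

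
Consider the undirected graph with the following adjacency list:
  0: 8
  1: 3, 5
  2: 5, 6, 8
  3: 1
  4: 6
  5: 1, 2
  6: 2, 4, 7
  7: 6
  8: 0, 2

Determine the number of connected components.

Starting from 0 we can reach 0, 1, 2, 3, 4, 5, 6, 7, 8. That is one component of size 9.
Total: 1 component.

1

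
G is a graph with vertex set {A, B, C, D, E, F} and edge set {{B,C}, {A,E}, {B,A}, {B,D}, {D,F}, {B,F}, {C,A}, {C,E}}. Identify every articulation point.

B

Removing B increases the component count from 1 to 2, so B is a cut vertex.
By contrast removing A leaves 1 component; it is not a cut vertex. No other vertex is a cut vertex either.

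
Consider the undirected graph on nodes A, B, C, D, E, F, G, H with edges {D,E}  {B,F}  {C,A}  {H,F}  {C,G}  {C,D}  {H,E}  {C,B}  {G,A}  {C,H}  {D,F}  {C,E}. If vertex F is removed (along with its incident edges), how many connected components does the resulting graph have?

With F gone, the remaining components are: {A, B, C, D, E, G, H}.
That is 1 component.

1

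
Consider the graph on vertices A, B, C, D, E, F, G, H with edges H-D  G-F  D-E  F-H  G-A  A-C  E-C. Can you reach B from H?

No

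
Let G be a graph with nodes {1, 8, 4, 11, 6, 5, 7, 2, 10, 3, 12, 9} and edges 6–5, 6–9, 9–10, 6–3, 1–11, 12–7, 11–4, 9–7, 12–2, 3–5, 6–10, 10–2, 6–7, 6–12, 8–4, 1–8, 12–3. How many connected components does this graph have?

Starting from 1 we can reach 1, 4, 8, 11. That is one component of size 4.
Starting from 2 we can reach 2, 3, 5, 6, 7, 9, 10, 12. That is one component of size 8.
Total: 2 components.

2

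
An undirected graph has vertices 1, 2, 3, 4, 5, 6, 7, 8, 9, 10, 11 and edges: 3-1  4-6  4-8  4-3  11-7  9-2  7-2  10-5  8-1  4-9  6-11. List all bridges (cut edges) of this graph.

10-5

The edges on the cycle 4-6-11-7-2-9-4 are not bridges since each lies on that cycle.
But removing 10-5 disconnects 10 from 5 — this is a bridge.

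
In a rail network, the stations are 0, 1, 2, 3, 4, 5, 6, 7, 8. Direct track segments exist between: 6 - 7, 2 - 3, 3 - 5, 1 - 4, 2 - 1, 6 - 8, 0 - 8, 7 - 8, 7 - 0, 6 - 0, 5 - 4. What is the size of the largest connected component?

5

Starting from 0 we can reach 0, 6, 7, 8. That is one component of size 4.
Starting from 1 we can reach 1, 2, 3, 4, 5. That is one component of size 5.
The largest has 5 vertices.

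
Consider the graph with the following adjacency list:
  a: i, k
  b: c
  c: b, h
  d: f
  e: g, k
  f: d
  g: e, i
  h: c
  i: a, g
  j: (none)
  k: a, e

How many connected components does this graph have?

4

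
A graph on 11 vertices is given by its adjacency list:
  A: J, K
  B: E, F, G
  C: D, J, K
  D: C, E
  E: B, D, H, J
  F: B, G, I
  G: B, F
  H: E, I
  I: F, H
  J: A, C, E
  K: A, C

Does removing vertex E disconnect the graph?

Deleting E raises the number of components from 1 to 2, so E is a cut vertex.

Yes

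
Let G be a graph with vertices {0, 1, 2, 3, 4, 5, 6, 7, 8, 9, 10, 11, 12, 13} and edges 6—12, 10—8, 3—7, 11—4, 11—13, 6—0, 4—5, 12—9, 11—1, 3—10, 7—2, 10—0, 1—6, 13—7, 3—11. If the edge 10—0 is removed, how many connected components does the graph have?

10 and 0 are still connected via 10-3-11-1-6-0, so the component count stays at 1.

1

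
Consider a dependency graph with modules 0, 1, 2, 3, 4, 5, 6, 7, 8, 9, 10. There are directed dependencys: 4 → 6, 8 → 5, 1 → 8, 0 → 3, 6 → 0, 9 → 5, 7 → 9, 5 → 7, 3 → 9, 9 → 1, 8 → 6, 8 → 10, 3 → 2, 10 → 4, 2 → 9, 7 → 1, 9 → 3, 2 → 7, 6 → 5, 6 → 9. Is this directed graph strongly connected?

Yes

From 4 we can reach every vertex (0, 1, 2, 3, 4, 5, 6, 7, 8, 9, 10), and every vertex can reach 4 (0, 1, 2, 3, 4, 5, 6, 7, 8, 9, 10). So the whole graph is one strongly connected component.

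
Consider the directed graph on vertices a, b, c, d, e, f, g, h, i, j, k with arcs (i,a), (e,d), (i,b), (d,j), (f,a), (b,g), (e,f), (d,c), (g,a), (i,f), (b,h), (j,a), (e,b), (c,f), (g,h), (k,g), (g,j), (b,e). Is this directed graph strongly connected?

There is no directed path from d to e, so the graph is not strongly connected.

No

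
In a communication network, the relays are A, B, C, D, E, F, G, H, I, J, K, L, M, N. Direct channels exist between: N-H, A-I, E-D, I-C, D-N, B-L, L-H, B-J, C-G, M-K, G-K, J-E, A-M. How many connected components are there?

3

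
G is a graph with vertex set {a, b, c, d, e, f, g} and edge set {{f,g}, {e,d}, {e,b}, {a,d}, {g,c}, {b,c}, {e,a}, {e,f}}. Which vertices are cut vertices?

Removing e increases the component count from 1 to 2, so e is a cut vertex.
By contrast removing g leaves 1 component; it is not a cut vertex. No other vertex is a cut vertex either.

e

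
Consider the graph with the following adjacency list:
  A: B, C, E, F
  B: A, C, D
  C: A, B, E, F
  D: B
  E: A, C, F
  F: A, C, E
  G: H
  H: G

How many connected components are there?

2

Starting from G we can reach G, H. That is one component of size 2.
Starting from A we can reach A, B, C, D, E, F. That is one component of size 6.
Total: 2 components.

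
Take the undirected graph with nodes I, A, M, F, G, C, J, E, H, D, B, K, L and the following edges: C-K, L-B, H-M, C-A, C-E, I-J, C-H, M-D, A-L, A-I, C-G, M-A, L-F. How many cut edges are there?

The edges on the cycle C-H-M-A-C are not bridges since each lies on that cycle.
But removing A-L disconnects A from L; removing A-I disconnects A from I; removing M-D disconnects M from D; removing C-K disconnects C from K — these are bridges.
In total 9 edges are bridges.

9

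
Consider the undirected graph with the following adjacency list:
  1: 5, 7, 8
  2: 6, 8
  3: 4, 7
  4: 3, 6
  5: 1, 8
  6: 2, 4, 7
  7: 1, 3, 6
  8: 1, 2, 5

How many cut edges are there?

0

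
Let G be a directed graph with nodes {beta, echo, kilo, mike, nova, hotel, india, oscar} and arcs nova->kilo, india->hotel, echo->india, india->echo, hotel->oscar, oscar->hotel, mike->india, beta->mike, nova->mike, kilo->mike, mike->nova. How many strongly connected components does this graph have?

{kilo, mike, nova} are all mutually reachable — one SCC of size 3.
{hotel, oscar} are all mutually reachable — one SCC of size 2.
{echo, india} are all mutually reachable — one SCC of size 2.
{beta} is an SCC by itself.
That gives 4 strongly connected components.

4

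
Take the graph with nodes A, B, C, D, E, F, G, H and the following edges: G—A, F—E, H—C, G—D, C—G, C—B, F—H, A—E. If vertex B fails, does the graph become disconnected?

No

Deleting B leaves 1 component (was 1), so B is not a cut vertex.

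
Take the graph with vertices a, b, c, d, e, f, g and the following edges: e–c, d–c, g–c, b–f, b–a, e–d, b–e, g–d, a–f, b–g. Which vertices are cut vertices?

Removing b increases the component count from 1 to 2, so b is a cut vertex.
By contrast removing e leaves 1 component; it is not a cut vertex. No other vertex is a cut vertex either.

b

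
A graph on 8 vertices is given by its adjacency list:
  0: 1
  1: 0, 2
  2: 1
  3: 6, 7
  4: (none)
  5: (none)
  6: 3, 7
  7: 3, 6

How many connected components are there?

4

5 is isolated — a component by itself.
4 is isolated — a component by itself.
Starting from 0 we can reach 0, 1, 2. That is one component of size 3.
Starting from 3 we can reach 3, 6, 7. That is one component of size 3.
Total: 4 components.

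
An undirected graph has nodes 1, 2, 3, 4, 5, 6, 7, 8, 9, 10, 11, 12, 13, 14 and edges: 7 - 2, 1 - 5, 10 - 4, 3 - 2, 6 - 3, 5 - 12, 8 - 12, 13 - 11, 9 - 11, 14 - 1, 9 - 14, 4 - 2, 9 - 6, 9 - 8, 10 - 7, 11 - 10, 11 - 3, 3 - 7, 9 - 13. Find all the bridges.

none

The edges on the cycle 9-13-11-9 are not bridges since each lies on that cycle.
Every edge lies on some cycle, so there are no bridges.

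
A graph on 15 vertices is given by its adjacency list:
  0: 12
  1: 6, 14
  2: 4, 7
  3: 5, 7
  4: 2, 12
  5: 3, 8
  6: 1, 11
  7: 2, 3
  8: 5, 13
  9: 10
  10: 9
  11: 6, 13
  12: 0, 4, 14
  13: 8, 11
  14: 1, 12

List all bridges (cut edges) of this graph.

The edges on the cycle 2-4-12-14-1-6-11-13-8-5-3-7-2 are not bridges since each lies on that cycle.
But removing 9-10 disconnects 9 from 10; removing 12-0 disconnects 12 from 0 — these are bridges.

0-12, 10-9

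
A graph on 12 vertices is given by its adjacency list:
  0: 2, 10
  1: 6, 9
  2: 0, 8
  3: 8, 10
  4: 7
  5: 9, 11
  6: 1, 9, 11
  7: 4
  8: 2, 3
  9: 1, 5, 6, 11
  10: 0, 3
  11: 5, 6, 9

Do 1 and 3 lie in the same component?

The component containing 1 is {1, 5, 6, 9, 11}, and 3 is not in it.

No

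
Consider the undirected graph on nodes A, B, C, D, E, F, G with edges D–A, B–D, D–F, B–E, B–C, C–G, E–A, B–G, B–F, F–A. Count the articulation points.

1

Removing B increases the component count from 1 to 2, so B is a cut vertex.
By contrast removing C leaves 1 component; it is not a cut vertex. No other vertex is a cut vertex either.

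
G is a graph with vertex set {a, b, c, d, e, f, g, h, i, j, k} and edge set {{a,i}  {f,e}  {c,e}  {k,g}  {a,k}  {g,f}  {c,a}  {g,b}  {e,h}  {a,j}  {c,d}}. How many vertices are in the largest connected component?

11

Starting from a we can reach a, b, c, d, e, f, g, h, i, j, k. That is one component of size 11.
The largest has 11 vertices.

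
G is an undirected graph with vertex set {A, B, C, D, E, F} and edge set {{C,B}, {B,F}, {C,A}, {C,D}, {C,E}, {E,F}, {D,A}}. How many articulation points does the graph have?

1

Removing C increases the component count from 1 to 2, so C is a cut vertex.
By contrast removing A leaves 1 component; it is not a cut vertex. No other vertex is a cut vertex either.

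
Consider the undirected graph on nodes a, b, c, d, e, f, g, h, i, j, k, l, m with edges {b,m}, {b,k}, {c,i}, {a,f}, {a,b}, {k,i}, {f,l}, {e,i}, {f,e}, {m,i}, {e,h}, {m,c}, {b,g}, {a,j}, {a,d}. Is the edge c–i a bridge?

No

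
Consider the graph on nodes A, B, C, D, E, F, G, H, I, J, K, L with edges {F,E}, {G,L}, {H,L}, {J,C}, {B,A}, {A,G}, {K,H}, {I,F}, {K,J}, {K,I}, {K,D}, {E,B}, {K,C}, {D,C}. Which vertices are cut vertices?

Removing K increases the component count from 1 to 2, so K is a cut vertex.
By contrast removing L leaves 1 component; it is not a cut vertex. No other vertex is a cut vertex either.

K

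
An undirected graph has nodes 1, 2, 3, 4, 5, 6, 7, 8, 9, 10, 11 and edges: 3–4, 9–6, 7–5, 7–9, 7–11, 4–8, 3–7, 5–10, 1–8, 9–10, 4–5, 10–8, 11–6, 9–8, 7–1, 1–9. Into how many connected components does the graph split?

2

2 is isolated — a component by itself.
Starting from 1 we can reach 1, 3, 4, 5, 6, 7, 8, 9, 10, 11. That is one component of size 10.
Total: 2 components.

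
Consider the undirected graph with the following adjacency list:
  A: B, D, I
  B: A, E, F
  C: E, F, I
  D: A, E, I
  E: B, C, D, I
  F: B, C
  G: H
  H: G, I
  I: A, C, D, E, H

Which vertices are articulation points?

Removing H increases the component count from 1 to 2, so H is a cut vertex.
Removing I increases the component count from 1 to 2, so I is a cut vertex.
By contrast removing G leaves 1 component; it is not a cut vertex. No other vertex is a cut vertex either.

H, I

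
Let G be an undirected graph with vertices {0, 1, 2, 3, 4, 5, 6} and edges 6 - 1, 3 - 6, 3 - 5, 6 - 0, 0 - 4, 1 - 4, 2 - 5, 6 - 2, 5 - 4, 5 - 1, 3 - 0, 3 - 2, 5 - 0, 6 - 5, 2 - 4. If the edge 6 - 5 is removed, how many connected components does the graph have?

1

6 and 5 are still connected via 6-3-5, so the component count stays at 1.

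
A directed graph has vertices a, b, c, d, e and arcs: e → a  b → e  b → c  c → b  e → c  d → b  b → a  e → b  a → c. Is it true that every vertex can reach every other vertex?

There is no directed path from e to d, so the graph is not strongly connected.

No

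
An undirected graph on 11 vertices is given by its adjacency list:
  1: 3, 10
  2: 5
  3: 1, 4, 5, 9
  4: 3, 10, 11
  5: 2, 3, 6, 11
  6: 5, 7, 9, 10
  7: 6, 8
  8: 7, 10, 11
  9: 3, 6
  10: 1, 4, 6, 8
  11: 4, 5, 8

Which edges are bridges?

2-5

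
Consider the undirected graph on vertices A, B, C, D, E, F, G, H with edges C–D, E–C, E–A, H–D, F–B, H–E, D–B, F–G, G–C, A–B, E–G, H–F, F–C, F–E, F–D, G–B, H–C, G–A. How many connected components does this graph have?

1

Starting from A we can reach A, B, C, D, E, F, G, H. That is one component of size 8.
Total: 1 component.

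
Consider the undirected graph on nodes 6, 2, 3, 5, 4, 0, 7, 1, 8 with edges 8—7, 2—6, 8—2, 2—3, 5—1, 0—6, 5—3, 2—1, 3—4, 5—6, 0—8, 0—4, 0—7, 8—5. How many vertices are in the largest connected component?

Starting from 0 we can reach 0, 1, 2, 3, 4, 5, 6, 7, 8. That is one component of size 9.
The largest has 9 vertices.

9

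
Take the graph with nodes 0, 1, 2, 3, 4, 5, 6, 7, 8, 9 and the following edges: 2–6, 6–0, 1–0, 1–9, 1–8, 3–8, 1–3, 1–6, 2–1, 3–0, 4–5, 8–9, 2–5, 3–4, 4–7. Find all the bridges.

4-7

The edges on the cycle 2-1-3-4-5-2 are not bridges since each lies on that cycle.
But removing 4–7 disconnects 4 from 7 — this is a bridge.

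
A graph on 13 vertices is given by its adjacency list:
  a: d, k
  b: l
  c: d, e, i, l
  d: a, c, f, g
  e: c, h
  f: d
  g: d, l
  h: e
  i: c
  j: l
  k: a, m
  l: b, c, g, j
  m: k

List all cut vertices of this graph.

Removing a increases the component count from 1 to 2, so a is a cut vertex.
Removing c increases the component count from 1 to 3, so c is a cut vertex.
Removing d increases the component count from 1 to 3, so d is a cut vertex.
Likewise e, k, l are cut vertices.
By contrast removing b leaves 1 component; it is not a cut vertex. No other vertex is a cut vertex either.

a, c, d, e, k, l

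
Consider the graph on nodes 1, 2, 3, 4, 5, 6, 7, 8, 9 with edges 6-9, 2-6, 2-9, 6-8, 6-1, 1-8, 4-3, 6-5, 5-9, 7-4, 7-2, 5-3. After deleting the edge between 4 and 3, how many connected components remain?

4 and 3 are still connected via 4-7-2-6-5-3, so the component count stays at 1.

1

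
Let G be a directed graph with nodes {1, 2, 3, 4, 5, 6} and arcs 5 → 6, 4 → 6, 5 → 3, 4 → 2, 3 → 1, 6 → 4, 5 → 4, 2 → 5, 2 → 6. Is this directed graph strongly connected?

No

There is no directed path from 1 to 5, so the graph is not strongly connected.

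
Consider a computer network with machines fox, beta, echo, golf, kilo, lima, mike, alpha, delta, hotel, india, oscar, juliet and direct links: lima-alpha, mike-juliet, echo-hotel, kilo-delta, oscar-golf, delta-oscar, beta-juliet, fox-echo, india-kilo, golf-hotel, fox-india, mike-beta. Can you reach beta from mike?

Yes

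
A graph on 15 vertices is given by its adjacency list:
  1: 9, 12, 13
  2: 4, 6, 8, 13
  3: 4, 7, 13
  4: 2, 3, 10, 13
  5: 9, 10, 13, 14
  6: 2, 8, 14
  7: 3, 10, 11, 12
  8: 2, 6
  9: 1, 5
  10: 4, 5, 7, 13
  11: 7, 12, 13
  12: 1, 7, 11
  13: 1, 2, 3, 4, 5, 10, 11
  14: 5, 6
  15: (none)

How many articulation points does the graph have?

0

Removing 8, for instance, still leaves 2 components. No single vertex removal increases the component count — the graph has no articulation points.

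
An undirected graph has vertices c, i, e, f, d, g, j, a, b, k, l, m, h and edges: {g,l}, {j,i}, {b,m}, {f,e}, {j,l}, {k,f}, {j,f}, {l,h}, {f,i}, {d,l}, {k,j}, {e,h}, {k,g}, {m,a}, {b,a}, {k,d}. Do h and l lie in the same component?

Yes

From h we can reach d, e, f, g, h, i, j, k, l, which includes l.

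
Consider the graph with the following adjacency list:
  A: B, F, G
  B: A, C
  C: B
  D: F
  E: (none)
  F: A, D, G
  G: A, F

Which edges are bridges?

A-B, B-C, D-F

The edges on the cycle A-F-G-A are not bridges since each lies on that cycle.
But removing B-C disconnects B from C; removing F-D disconnects F from D; removing A-B disconnects A from B — these are bridges.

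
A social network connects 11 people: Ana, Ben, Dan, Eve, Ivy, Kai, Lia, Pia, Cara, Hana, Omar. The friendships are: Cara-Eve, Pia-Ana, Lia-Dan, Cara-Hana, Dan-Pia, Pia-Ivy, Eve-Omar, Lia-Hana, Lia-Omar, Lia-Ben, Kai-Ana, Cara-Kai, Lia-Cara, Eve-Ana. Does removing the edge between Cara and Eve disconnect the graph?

After removing Cara-Eve, the path Cara-Lia-Omar-Eve still connects them, so the edge is not a bridge.

No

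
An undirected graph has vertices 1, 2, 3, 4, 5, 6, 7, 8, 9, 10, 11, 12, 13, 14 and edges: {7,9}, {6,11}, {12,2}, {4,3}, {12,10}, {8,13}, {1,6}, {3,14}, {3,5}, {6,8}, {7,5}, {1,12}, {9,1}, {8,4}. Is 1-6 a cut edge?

No

After removing 1-6, the path 1-9-7-5-3-4-8-6 still connects them, so the edge is not a bridge.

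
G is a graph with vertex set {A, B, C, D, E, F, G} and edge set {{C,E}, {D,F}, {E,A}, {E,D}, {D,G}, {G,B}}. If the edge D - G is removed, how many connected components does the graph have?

2

Before removal there is 1 component.
D - G is a bridge — removing it separates D's side from G's side.
After removal: 2 components.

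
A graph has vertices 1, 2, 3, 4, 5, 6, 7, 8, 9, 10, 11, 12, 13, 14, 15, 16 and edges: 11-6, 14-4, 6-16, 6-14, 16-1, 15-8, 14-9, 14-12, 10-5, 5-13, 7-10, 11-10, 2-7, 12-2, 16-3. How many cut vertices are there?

Removing 5 increases the component count from 2 to 3, so 5 is a cut vertex.
Removing 6 increases the component count from 2 to 3, so 6 is a cut vertex.
Removing 10 increases the component count from 2 to 3, so 10 is a cut vertex.
Likewise 14, 16 are cut vertices.
By contrast removing 15 leaves 2 components; it is not a cut vertex. No other vertex is a cut vertex either.

5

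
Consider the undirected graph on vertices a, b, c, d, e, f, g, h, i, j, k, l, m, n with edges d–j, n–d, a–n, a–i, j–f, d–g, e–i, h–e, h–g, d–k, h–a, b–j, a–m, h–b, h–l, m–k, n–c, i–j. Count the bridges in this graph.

3

The edges on the cycle a-n-d-k-m-a are not bridges since each lies on that cycle.
But removing j–f disconnects j from f; removing c–n disconnects c from n; removing l–h disconnects l from h — these are bridges.
That makes 3 bridges.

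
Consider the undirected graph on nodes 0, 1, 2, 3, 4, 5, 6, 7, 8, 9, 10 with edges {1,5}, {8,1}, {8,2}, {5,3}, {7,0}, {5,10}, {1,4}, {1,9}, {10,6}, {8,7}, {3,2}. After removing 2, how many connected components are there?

1

With 2 gone, the remaining components are: {0, 1, 3, 4, 5, 6, 7, 8, 9, 10}.
That is 1 component.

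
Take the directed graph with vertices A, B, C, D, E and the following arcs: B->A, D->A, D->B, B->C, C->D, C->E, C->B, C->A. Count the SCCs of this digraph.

{B, C, D} are all mutually reachable — one SCC of size 3.
{E} is an SCC by itself.
{A} is an SCC by itself.
That gives 3 strongly connected components.

3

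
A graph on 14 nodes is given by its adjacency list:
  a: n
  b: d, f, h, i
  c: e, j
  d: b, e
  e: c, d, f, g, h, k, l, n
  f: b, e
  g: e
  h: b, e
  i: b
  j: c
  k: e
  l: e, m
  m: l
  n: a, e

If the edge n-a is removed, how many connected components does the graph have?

Before removal there is 1 component.
n-a is a bridge — removing it separates n's side from a's side.
After removal: 2 components.

2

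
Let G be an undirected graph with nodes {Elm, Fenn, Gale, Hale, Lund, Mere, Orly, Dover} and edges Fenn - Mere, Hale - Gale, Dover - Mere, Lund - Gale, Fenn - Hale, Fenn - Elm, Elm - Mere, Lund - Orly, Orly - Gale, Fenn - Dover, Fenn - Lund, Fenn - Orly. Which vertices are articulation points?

Removing Fenn increases the component count from 1 to 2, so Fenn is a cut vertex.
By contrast removing Elm leaves 1 component; it is not a cut vertex. No other vertex is a cut vertex either.

Fenn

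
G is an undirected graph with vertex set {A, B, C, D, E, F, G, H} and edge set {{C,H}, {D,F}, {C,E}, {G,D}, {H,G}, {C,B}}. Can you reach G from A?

No

The component containing A is {A}, and G is not in it.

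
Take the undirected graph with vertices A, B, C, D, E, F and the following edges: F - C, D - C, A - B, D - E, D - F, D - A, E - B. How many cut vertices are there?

1

Removing D increases the component count from 1 to 2, so D is a cut vertex.
By contrast removing F leaves 1 component; it is not a cut vertex. No other vertex is a cut vertex either.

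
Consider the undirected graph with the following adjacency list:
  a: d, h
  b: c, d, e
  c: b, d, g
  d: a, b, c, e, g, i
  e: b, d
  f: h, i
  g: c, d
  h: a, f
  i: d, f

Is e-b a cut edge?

After removing e-b, the path e-d-b still connects them, so the edge is not a bridge.

No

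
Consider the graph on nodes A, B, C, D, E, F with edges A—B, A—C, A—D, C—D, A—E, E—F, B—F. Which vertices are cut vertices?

A

Removing A increases the component count from 1 to 2, so A is a cut vertex.
By contrast removing C leaves 1 component; it is not a cut vertex. No other vertex is a cut vertex either.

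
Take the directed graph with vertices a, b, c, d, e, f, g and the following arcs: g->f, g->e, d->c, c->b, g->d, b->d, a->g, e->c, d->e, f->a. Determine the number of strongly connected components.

2

{b, c, d, e} are all mutually reachable — one SCC of size 4.
{a, f, g} are all mutually reachable — one SCC of size 3.
That gives 2 strongly connected components.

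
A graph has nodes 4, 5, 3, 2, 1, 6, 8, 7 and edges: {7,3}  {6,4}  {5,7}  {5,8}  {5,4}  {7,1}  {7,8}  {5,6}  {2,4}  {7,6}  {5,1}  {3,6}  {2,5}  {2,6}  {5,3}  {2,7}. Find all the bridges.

none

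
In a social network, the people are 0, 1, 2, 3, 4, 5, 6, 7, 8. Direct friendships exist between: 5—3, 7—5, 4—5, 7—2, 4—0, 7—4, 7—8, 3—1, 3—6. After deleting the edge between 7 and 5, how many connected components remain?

1

7 and 5 are still connected via 7-4-5, so the component count stays at 1.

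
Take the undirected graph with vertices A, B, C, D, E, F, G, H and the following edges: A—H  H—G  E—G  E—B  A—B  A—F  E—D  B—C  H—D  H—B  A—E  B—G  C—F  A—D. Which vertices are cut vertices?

none

Removing B, for instance, still leaves 1 component. No single vertex removal increases the component count — the graph has no articulation points.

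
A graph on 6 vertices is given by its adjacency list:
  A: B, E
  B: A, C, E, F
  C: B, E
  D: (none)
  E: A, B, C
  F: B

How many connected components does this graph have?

D is isolated — a component by itself.
Starting from A we can reach A, B, C, E, F. That is one component of size 5.
Total: 2 components.

2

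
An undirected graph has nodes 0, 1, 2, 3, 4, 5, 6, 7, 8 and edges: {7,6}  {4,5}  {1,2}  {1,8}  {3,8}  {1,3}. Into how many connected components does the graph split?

0 is isolated — a component by itself.
Starting from 4 we can reach 4, 5. That is one component of size 2.
Starting from 6 we can reach 6, 7. That is one component of size 2.
Starting from 1 we can reach 1, 2, 3, 8. That is one component of size 4.
Total: 4 components.

4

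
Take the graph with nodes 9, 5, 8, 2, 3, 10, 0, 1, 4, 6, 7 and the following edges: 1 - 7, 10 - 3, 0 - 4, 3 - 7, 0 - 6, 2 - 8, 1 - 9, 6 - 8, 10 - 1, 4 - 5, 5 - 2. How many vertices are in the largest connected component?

6

Starting from 1 we can reach 1, 3, 7, 9, 10. That is one component of size 5.
Starting from 0 we can reach 0, 2, 4, 5, 6, 8. That is one component of size 6.
The largest has 6 vertices.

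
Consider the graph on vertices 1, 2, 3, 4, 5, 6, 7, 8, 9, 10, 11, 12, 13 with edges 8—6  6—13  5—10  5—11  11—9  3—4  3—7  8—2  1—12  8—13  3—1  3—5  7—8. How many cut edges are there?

The edges on the cycle 8-6-13-8 are not bridges since each lies on that cycle.
But removing 11—9 disconnects 11 from 9; removing 4—3 disconnects 4 from 3; removing 3—1 disconnects 3 from 1; removing 8—7 disconnects 8 from 7 — these are bridges.
In total 10 edges are bridges.

10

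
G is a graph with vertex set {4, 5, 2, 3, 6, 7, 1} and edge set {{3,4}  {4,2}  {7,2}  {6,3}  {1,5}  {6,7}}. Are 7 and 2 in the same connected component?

From 7 we can reach 2, 3, 4, 6, 7, which includes 2.

Yes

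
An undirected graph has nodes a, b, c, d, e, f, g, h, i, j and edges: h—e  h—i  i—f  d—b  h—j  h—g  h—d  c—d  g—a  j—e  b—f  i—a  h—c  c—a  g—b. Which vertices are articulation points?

Removing h increases the component count from 1 to 2, so h is a cut vertex.
By contrast removing e leaves 1 component; it is not a cut vertex. No other vertex is a cut vertex either.

h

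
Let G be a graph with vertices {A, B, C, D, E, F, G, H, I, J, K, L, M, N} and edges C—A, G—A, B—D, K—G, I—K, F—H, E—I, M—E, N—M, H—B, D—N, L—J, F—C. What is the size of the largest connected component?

12

Starting from J we can reach J, L. That is one component of size 2.
Starting from A we can reach A, B, C, D, E, F, G, H, I, K, M, N. That is one component of size 12.
The largest has 12 vertices.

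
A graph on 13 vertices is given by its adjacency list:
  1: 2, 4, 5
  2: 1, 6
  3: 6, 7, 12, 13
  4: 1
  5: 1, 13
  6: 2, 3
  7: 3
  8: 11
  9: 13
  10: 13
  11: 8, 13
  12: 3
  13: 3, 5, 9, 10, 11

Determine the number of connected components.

1

Starting from 1 we can reach 1, 2, 3, 4, 5, 6, 7, 8, 9, 10, 11, 12, 13. That is one component of size 13.
Total: 1 component.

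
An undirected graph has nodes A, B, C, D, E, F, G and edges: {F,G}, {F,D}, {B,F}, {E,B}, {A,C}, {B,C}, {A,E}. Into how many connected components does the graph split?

Starting from A we can reach A, B, C, D, E, F, G. That is one component of size 7.
Total: 1 component.

1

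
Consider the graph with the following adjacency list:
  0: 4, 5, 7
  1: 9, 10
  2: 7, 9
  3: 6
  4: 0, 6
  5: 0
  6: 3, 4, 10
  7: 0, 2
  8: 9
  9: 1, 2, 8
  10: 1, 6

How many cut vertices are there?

3

Removing 0 increases the component count from 1 to 2, so 0 is a cut vertex.
Removing 6 increases the component count from 1 to 2, so 6 is a cut vertex.
Removing 9 increases the component count from 1 to 2, so 9 is a cut vertex.
By contrast removing 1 leaves 1 component; it is not a cut vertex. No other vertex is a cut vertex either.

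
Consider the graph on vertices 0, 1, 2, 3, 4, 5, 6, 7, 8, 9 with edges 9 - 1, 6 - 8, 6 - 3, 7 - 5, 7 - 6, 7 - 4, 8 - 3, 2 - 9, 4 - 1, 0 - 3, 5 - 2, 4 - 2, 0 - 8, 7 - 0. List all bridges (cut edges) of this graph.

The edges on the cycle 7-5-2-9-1-4-7 are not bridges since each lies on that cycle.
Every edge lies on some cycle, so there are no bridges.

none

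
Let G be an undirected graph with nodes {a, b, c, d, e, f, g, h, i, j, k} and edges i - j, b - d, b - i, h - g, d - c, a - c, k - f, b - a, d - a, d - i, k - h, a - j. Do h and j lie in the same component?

No

The component containing h is {f, g, h, k}, and j is not in it.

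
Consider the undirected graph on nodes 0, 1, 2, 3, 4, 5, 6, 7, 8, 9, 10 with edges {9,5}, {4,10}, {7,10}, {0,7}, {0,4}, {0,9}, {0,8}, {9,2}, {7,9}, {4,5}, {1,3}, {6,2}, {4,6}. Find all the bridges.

The edges on the cycle 0-7-10-4-0 are not bridges since each lies on that cycle.
But removing 0-8 disconnects 0 from 8; removing 1-3 disconnects 1 from 3 — these are bridges.

0-8, 1-3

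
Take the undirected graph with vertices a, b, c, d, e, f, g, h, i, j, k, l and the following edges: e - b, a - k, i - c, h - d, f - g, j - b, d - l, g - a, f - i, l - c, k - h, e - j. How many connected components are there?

Starting from b we can reach b, e, j. That is one component of size 3.
Starting from a we can reach a, c, d, f, g, h, i, k, l. That is one component of size 9.
Total: 2 components.

2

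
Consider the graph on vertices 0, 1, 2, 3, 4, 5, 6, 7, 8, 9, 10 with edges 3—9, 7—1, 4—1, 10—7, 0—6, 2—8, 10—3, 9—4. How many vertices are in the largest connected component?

5 is isolated — a component by itself.
Starting from 0 we can reach 0, 6. That is one component of size 2.
Starting from 2 we can reach 2, 8. That is one component of size 2.
Starting from 1 we can reach 1, 3, 4, 7, 9, 10. That is one component of size 6.
The largest has 6 vertices.

6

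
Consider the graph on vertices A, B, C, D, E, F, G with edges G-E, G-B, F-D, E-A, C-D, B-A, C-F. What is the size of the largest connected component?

4

Starting from C we can reach C, D, F. That is one component of size 3.
Starting from A we can reach A, B, E, G. That is one component of size 4.
The largest has 4 vertices.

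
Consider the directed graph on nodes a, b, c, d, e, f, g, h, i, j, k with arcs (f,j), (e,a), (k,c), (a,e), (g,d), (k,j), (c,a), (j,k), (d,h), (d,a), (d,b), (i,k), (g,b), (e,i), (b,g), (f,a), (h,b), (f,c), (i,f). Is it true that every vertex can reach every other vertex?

There is no directed path from j to h, so the graph is not strongly connected.

No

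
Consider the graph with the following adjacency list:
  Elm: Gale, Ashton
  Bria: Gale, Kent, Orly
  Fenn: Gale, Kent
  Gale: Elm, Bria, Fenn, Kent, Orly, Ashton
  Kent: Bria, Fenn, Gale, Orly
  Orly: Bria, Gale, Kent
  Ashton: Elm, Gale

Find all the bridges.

The edges on the cycle Ashton-Gale-Elm-Ashton are not bridges since each lies on that cycle.
Every edge lies on some cycle, so there are no bridges.

none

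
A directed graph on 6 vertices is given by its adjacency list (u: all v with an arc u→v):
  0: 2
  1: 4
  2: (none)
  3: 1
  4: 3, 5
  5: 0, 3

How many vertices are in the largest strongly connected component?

{1, 3, 4, 5} are all mutually reachable — one SCC of size 4.
{0} is an SCC by itself.
{2} is an SCC by itself.
The largest has 4 vertices.

4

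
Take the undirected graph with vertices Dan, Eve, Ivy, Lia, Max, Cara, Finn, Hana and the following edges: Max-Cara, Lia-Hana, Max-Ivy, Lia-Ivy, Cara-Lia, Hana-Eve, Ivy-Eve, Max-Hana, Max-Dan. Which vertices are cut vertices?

Removing Max increases the component count from 2 to 3, so Max is a cut vertex.
By contrast removing Cara leaves 2 components; it is not a cut vertex. No other vertex is a cut vertex either.

Max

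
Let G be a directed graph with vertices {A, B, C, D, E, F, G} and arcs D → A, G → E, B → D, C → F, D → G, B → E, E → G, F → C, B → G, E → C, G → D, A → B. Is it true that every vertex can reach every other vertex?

There is no directed path from C to B, so the graph is not strongly connected.

No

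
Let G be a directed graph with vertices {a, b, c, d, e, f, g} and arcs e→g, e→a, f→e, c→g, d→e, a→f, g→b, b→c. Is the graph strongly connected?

No

There is no directed path from e to d, so the graph is not strongly connected.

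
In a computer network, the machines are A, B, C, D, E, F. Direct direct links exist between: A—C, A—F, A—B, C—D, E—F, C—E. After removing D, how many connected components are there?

1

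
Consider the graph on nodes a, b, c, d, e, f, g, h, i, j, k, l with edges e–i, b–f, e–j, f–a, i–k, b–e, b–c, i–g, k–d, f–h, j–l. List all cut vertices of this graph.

b, e, f, i, j, k

Removing b increases the component count from 1 to 3, so b is a cut vertex.
Removing e increases the component count from 1 to 3, so e is a cut vertex.
Removing f increases the component count from 1 to 3, so f is a cut vertex.
Likewise i, j, k are cut vertices.
By contrast removing h leaves 1 component; it is not a cut vertex. No other vertex is a cut vertex either.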